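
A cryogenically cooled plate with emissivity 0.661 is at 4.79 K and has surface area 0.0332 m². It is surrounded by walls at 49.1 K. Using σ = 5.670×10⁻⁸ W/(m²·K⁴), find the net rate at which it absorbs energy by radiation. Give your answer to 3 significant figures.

Net gain ≈ 7.23×10⁻³ W

Area A = 0.0332 m².
Net radiated power P_net = εσA(T⁴ − T₀⁴) = 0.661×5.670×10⁻⁸×0.0332×(4.79⁴ − 49.1⁴).
T⁴ − T₀⁴ = 526.432 − 5.81200×10⁶ = -5.81147×10⁶ K⁴, so P_net = -7.23×10⁻³ W — negative, meaning a net gain of 7.23×10⁻³ W.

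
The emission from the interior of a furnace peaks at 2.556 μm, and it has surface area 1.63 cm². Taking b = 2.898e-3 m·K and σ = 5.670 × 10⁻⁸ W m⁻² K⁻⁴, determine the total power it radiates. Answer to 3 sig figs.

P ≈ 15.3 W

Wien's law: T = b/λ_max = 2.898×10⁻³/2.556×10⁻⁶ = 1133.80 K.
Area A = 1.63 cm² = 1.63×10⁻⁴ m².
Then P = σAT⁴ = 5.670×10⁻⁸×1.63×10⁻⁴×(1133.80)⁴ = 15.3 W.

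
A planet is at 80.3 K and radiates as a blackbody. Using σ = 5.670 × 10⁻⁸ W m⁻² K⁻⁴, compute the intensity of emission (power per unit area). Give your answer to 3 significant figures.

Stefan–Boltzmann: I = σT⁴ = 5.670×10⁻⁸ × (80.3)⁴ = 2.36 W/m².

I ≈ 2.36 W/m²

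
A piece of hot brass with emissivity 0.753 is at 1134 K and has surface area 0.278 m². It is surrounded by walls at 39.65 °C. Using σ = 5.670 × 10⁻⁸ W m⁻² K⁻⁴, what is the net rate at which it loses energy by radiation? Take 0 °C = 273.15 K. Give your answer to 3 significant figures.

Net loss ≈ 1.95×10⁴ W

Surroundings: T = 39.65 °C + 273.15 = 312.80 K.
Area A = 0.278 m².
Net radiated power P_net = εσA(T⁴ − T₀⁴) = 0.753×5.670×10⁻⁸×0.278×(1134⁴ − 312.80⁴).
T⁴ − T₀⁴ = 1.65368×10¹² − 9.57342×10⁹ = 1.64411×10¹² K⁴, so P_net = 1.95×10⁴ W.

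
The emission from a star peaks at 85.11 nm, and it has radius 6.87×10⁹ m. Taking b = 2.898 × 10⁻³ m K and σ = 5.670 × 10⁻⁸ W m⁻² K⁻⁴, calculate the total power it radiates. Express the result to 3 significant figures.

P ≈ 4.52×10³¹ W

Wien's law: T = b/λ_max = 2.898×10⁻³/8.511×10⁻⁸ = 34050.1 K.
Surface area A = 4πR² = 4π(6.87×10⁹ m)² = 5.93094×10²⁰ m².
Then P = σAT⁴ = 5.670×10⁻⁸×5.93094×10²⁰×(34050.1)⁴ = 4.52×10³¹ W.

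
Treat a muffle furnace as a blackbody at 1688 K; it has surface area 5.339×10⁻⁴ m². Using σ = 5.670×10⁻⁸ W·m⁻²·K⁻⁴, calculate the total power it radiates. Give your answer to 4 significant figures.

P ≈ 245.8 W

Area A = 5.339×10⁻⁴ m².
P = σAT⁴ = 5.670×10⁻⁸ × 5.339×10⁻⁴ × (1688)⁴ = 245.8 W.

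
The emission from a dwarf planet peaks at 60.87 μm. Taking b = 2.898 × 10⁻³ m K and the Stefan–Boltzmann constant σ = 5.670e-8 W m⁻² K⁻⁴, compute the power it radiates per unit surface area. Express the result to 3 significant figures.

Wien's law: T = b/λ_max = 2.898×10⁻³/6.087×10⁻⁵ = 47.6097 K.
Then I = σT⁴ = 5.670×10⁻⁸×(47.6097)⁴ = 0.291 W/m².

I ≈ 0.291 W/m²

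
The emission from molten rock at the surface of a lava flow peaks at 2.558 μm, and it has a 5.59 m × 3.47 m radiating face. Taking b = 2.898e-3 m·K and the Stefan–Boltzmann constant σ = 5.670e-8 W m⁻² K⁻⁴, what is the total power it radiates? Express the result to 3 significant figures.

Wien's law: T = b/λ_max = 2.898×10⁻³/2.558×10⁻⁶ = 1132.92 K.
Area A = 5.59 × 3.47 = 19.3973 m².
Then P = σAT⁴ = 5.670×10⁻⁸×19.3973×(1132.92)⁴ = 1.81×10⁶ W.

P ≈ 1.81×10⁶ W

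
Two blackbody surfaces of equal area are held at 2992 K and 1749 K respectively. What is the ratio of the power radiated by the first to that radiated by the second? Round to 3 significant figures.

With equal areas, P₁/P₂ = (T₁/T₂)⁴ = (2992/1749)⁴ = 8.56.

P₁/P₂ ≈ 8.56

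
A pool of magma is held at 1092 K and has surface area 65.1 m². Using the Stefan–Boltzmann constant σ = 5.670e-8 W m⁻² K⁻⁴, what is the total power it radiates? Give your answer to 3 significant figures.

Area A = 65.1 m².
P = σAT⁴ = 5.670×10⁻⁸ × 65.1 × (1092)⁴ = 5.25×10⁶ W.

P ≈ 5.25×10⁶ W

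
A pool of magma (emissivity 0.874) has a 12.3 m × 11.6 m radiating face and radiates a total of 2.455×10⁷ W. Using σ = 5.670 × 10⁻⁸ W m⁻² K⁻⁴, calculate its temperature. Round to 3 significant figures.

T ≈ 1.37×10³ K

Area A = 12.3 × 11.6 = 142.68 m².
P = εσAT⁴ ⇒ T = (P/(εσA))^(1/4) = (2.455×10⁷/(0.874×5.670×10⁻⁸×142.68))^(1/4) = 1.37×10³ K.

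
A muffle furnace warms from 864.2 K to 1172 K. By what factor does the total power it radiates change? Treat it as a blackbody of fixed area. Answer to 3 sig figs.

P ∝ T⁴, so P₂/P₁ = (T₂/T₁)⁴ = (1172/864.2)⁴ = (1.35617)⁴ = 3.38.

P₂/P₁ ≈ 3.38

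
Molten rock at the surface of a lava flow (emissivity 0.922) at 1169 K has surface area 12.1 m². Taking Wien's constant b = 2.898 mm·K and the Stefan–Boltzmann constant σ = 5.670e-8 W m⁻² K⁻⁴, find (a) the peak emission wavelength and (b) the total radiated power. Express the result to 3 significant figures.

λ_max ≈ 2.48 μm; P ≈ 1.18×10⁶ W

(a) λ_max = b/T = 2.898×10⁻³/1169 = 2.479×10⁻⁶ m = 2.48 μm.
Area A = 12.1 m².
(b) P = εσAT⁴ = 0.922×5.670×10⁻⁸×12.1×(1169)⁴ = 1.18×10⁶ W.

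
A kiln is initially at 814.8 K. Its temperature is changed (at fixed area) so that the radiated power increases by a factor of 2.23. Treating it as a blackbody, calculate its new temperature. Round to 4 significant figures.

T₂ ≈ 995.7 K

P ∝ T⁴, so T₂/T₁ = (P₂/P₁)^(1/4) = (2.23)^(1/4) = 1.22201.
T₂ = 814.8 × 1.22201 = 995.7 K.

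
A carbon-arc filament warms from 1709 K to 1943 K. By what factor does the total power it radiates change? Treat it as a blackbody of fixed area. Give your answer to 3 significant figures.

P₂/P₁ ≈ 1.67

P ∝ T⁴, so P₂/P₁ = (T₂/T₁)⁴ = (1943/1709)⁴ = (1.13692)⁴ = 1.67.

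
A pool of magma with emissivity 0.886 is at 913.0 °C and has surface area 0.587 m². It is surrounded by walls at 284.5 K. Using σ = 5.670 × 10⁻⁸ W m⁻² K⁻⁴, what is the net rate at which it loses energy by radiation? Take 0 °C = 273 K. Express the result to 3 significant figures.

T = 913.0 °C + 273 = 1186.0 K.
Area A = 0.587 m².
Net radiated power P_net = εσA(T⁴ − T₀⁴) = 0.886×5.670×10⁻⁸×0.587×(1186.0⁴ − 284.5⁴).
T⁴ − T₀⁴ = 1.97851×10¹² − 6.55132×10⁹ = 1.97196×10¹² K⁴, so P_net = 5.82×10⁴ W.

Net loss ≈ 5.82×10⁴ W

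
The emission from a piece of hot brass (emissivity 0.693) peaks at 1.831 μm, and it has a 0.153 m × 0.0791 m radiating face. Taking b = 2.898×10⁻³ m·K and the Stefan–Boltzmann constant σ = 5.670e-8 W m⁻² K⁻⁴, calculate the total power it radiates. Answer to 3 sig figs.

P ≈ 2.98×10³ W

Wien's law: T = b/λ_max = 2.898×10⁻³/1.831×10⁻⁶ = 1582.74 K.
Area A = 0.153 × 0.0791 = 0.0121023 m².
Then P = εσAT⁴ = 0.693×5.670×10⁻⁸×0.0121023×(1582.74)⁴ = 2.98×10³ W.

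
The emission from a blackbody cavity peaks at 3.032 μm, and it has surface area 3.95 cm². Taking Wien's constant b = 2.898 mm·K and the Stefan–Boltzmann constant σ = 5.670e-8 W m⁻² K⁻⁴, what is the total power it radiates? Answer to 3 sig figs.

Wien's law: T = b/λ_max = 2.898×10⁻³/3.032×10⁻⁶ = 955.805 K.
Area A = 3.95 cm² = 3.95×10⁻⁴ m².
Then P = σAT⁴ = 5.670×10⁻⁸×3.95×10⁻⁴×(955.805)⁴ = 18.7 W.

P ≈ 18.7 W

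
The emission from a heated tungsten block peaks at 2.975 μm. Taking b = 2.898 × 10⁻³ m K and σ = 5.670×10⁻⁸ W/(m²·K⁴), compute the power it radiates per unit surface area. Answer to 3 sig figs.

I ≈ 5.11×10⁴ W/m²

Wien's law: T = b/λ_max = 2.898×10⁻³/2.975×10⁻⁶ = 974.118 K.
Then I = σT⁴ = 5.670×10⁻⁸×(974.118)⁴ = 5.11×10⁴ W/m².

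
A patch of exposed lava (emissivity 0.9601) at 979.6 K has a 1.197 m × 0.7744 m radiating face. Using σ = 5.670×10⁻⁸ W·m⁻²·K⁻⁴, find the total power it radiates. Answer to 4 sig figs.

P ≈ 4.647×10⁴ W

Area A = 1.197 × 0.7744 = 0.926957 m².
P = εσAT⁴ = 0.9601 × 5.670×10⁻⁸ × 0.926957 × (979.6)⁴ = 4.647×10⁴ W.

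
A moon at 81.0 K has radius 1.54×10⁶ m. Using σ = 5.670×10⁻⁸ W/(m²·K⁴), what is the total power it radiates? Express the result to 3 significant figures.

P ≈ 7.27×10¹³ W

Surface area A = 4πR² = 4π(1.54×10⁶ m)² = 2.98024×10¹³ m².
P = σAT⁴ = 5.670×10⁻⁸ × 2.98024×10¹³ × (81.0)⁴ = 7.27×10¹³ W.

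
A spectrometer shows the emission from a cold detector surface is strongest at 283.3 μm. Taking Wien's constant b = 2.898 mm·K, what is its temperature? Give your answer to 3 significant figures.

T ≈ 10.2 K

Wien's law gives T = b/λ_max = (2.898×10⁻³ m·K)/(2.833×10⁻⁴ m) = 10.2 K.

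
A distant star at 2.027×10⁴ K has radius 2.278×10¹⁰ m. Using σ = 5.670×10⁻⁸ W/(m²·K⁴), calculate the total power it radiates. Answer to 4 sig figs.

Surface area A = 4πR² = 4π(2.278×10¹⁰ m)² = 6.52105×10²¹ m².
P = σAT⁴ = 5.670×10⁻⁸ × 6.52105×10²¹ × (2.027×10⁴)⁴ = 6.242×10³¹ W.

P ≈ 6.242×10³¹ W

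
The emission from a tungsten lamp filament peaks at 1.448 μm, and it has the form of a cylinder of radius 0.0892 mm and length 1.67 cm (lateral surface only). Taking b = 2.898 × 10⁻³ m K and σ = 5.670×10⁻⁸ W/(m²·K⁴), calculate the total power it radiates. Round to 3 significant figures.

Wien's law: T = b/λ_max = 2.898×10⁻³/1.448×10⁻⁶ = 2001.38 K.
Lateral area A = 2πrL = 2π×8.92×10⁻⁵×0.0167 = 9.35968×10⁻⁶ m².
Then P = σAT⁴ = 5.670×10⁻⁸×9.35968×10⁻⁶×(2001.38)⁴ = 8.51 W.

P ≈ 8.51 W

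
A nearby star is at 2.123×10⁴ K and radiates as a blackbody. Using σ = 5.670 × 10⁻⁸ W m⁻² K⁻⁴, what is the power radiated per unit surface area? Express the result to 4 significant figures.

Stefan–Boltzmann: I = σT⁴ = 5.670×10⁻⁸ × (2.123×10⁴)⁴ = 1.152×10¹⁰ W/m².

I ≈ 1.152×10¹⁰ W/m²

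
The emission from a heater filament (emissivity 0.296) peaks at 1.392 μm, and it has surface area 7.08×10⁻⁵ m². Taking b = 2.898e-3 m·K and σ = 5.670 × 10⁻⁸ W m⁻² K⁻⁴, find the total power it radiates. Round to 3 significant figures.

P ≈ 22.3 W

Wien's law: T = b/λ_max = 2.898×10⁻³/1.392×10⁻⁶ = 2081.90 K.
Area A = 7.08×10⁻⁵ m².
Then P = εσAT⁴ = 0.296×5.670×10⁻⁸×7.08×10⁻⁵×(2081.90)⁴ = 22.3 W.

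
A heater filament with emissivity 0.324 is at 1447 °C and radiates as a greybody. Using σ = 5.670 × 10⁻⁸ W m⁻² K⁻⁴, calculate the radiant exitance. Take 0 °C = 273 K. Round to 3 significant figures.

T = 1447 °C + 273 = 1720 K.
Stefan–Boltzmann: I = εσT⁴ = 0.324 × 5.670×10⁻⁸ × (1720)⁴ = 1.61×10⁵ W/m².

I ≈ 1.61×10⁵ W/m²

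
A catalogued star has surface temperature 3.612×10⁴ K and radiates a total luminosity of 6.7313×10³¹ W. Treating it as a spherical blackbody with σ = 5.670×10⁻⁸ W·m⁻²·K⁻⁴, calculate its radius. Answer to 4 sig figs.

L = 4πR²σT⁴ ⇒ R = √(L/(4πσT⁴)).
σT⁴ = 9.65104×10¹⁰ W/m², so R = √(6.7313×10³¹/(4π×9.65104×10¹⁰)) = 7.450×10⁹ m.

R ≈ 7.450×10⁹ m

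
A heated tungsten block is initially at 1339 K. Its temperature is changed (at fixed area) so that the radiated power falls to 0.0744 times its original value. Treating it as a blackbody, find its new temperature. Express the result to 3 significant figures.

T₂ ≈ 699 K

P ∝ T⁴, so T₂/T₁ = (P₂/P₁)^(1/4) = (0.0744)^(1/4) = 0.522268.
T₂ = 1339 × 0.522268 = 699 K.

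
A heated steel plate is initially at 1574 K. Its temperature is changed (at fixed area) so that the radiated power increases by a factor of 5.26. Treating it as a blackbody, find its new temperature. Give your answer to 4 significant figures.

P ∝ T⁴, so T₂/T₁ = (P₂/P₁)^(1/4) = (5.26)^(1/4) = 1.51442.
T₂ = 1574 × 1.51442 = 2384 K.

T₂ ≈ 2384 K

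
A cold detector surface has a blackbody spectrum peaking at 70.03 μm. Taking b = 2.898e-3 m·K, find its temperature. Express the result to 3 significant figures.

T ≈ 41.4 K

Wien's law gives T = b/λ_max = (2.898×10⁻³ m·K)/(7.003×10⁻⁵ m) = 41.4 K.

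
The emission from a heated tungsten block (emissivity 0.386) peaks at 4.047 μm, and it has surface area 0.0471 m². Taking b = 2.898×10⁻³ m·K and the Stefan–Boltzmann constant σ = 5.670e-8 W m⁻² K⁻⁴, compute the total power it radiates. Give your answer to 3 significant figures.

P ≈ 271 W

Wien's law: T = b/λ_max = 2.898×10⁻³/4.047×10⁻⁶ = 716.086 K.
Area A = 0.0471 m².
Then P = εσAT⁴ = 0.386×5.670×10⁻⁸×0.0471×(716.086)⁴ = 271 W.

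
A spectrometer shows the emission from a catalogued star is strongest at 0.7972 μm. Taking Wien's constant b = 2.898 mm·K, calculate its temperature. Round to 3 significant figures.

Wien's law gives T = b/λ_max = (2.898×10⁻³ m·K)/(7.972×10⁻⁷ m) = 3.64×10³ K.

T ≈ 3.64×10³ K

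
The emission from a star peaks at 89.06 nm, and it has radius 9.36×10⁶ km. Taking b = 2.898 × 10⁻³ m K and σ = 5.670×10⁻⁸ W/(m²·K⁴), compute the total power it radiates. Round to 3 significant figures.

Wien's law: T = b/λ_max = 2.898×10⁻³/8.906×10⁻⁸ = 32539.9 K.
Surface area A = 4πR² = 4π(9.36×10⁹ m)² = 1.10093×10²¹ m².
Then P = σAT⁴ = 5.670×10⁻⁸×1.10093×10²¹×(32539.9)⁴ = 7.00×10³¹ W.

P ≈ 7.00×10³¹ W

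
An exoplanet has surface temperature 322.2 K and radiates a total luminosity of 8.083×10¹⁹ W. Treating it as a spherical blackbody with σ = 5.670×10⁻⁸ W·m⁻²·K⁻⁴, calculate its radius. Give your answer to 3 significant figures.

L = 4πR²σT⁴ ⇒ R = √(L/(4πσT⁴)).
σT⁴ = 611.062 W/m², so R = √(8.083×10¹⁹/(4π×611.062)) = 1.03×10⁸ m.

R ≈ 1.03×10⁸ m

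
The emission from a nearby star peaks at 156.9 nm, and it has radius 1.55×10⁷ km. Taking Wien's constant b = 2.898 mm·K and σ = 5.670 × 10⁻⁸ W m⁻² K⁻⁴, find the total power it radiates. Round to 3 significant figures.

P ≈ 1.99×10³¹ W

Wien's law: T = b/λ_max = 2.898×10⁻³/1.569×10⁻⁷ = 18470.4 K.
Surface area A = 4πR² = 4π(1.55×10¹⁰ m)² = 3.01907×10²¹ m².
Then P = σAT⁴ = 5.670×10⁻⁸×3.01907×10²¹×(18470.4)⁴ = 1.99×10³¹ W.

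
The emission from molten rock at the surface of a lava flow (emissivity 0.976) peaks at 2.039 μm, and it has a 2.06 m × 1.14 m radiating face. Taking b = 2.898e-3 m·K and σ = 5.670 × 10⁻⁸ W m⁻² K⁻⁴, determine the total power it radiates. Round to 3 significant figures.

Wien's law: T = b/λ_max = 2.898×10⁻³/2.039×10⁻⁶ = 1421.28 K.
Area A = 2.06 × 1.14 = 2.3484 m².
Then P = εσAT⁴ = 0.976×5.670×10⁻⁸×2.3484×(1421.28)⁴ = 5.30×10⁵ W.

P ≈ 5.30×10⁵ W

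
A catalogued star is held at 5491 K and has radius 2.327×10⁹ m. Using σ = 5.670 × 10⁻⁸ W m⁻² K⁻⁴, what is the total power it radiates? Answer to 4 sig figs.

Surface area A = 4πR² = 4π(2.327×10⁹ m)² = 6.80460×10¹⁹ m².
P = σAT⁴ = 5.670×10⁻⁸ × 6.80460×10¹⁹ × (5491)⁴ = 3.507×10²⁷ W.

P ≈ 3.507×10²⁷ W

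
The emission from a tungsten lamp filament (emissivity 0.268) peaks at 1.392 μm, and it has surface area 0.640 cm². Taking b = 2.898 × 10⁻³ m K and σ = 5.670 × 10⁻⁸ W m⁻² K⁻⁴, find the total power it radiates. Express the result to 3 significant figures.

Wien's law: T = b/λ_max = 2.898×10⁻³/1.392×10⁻⁶ = 2081.90 K.
Area A = 0.640 cm² = 6.40×10⁻⁵ m².
Then P = εσAT⁴ = 0.268×5.670×10⁻⁸×6.40×10⁻⁵×(2081.90)⁴ = 18.3 W.

P ≈ 18.3 W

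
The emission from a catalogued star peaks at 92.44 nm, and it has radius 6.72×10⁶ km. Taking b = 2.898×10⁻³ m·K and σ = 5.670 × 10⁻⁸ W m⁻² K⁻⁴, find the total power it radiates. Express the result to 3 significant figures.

Wien's law: T = b/λ_max = 2.898×10⁻³/9.244×10⁻⁸ = 31350.1 K.
Surface area A = 4πR² = 4π(6.72×10⁹ m)² = 5.67477×10²⁰ m².
Then P = σAT⁴ = 5.670×10⁻⁸×5.67477×10²⁰×(31350.1)⁴ = 3.11×10³¹ W.

P ≈ 3.11×10³¹ W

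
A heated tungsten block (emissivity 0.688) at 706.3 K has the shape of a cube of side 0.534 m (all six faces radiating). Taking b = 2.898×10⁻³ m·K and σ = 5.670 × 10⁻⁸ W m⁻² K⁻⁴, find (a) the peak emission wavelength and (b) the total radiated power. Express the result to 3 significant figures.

λ_max ≈ 4.10 μm; P ≈ 1.66×10⁴ W

(a) λ_max = b/T = 2.898×10⁻³/706.3 = 4.103×10⁻⁶ m = 4.10 μm.
Area A = 6s² = 6×(0.534 m)² = 1.71094 m².
(b) P = εσAT⁴ = 0.688×5.670×10⁻⁸×1.71094×(706.3)⁴ = 1.66×10⁴ W.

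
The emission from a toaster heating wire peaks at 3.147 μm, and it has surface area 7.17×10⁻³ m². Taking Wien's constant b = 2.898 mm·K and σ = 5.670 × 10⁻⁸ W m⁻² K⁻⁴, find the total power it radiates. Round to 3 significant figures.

Wien's law: T = b/λ_max = 2.898×10⁻³/3.147×10⁻⁶ = 920.877 K.
Area A = 7.17×10⁻³ m².
Then P = σAT⁴ = 5.670×10⁻⁸×7.17×10⁻³×(920.877)⁴ = 292 W.

P ≈ 292 W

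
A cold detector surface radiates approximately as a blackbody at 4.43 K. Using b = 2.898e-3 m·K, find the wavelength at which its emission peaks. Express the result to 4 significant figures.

Wien's displacement law: λ_max = b/T = (2.898×10⁻³ m·K)/(4.43 K) = 6.5418×10⁻⁴ m.
That is 0.6542 mm, in the infrared range.

λ_max ≈ 0.6542 mm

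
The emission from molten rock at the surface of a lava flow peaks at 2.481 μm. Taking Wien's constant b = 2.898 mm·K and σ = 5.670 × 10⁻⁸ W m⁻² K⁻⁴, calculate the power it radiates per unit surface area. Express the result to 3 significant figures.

Wien's law: T = b/λ_max = 2.898×10⁻³/2.481×10⁻⁶ = 1168.08 K.
Then I = σT⁴ = 5.670×10⁻⁸×(1168.08)⁴ = 1.06×10⁵ W/m².

I ≈ 1.06×10⁵ W/m²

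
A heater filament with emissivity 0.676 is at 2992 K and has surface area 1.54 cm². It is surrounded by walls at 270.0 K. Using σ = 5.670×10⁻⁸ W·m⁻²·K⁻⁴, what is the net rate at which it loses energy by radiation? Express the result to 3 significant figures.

Area A = 1.54 cm² = 1.54×10⁻⁴ m².
Net radiated power P_net = εσA(T⁴ − T₀⁴) = 0.676×5.670×10⁻⁸×1.54×10⁻⁴×(2992⁴ − 270.0⁴).
T⁴ − T₀⁴ = 8.01394×10¹³ − 5.31441×10⁹ = 8.01341×10¹³ K⁴, so P_net = 473 W.

Net loss ≈ 473 W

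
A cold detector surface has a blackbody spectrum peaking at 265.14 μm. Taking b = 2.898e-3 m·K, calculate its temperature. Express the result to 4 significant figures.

Wien's law gives T = b/λ_max = (2.898×10⁻³ m·K)/(2.6514×10⁻⁴ m) = 10.93 K.

T ≈ 10.93 K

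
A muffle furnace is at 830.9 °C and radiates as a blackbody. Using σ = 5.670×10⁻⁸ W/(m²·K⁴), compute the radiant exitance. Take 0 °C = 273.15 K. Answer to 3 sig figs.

I ≈ 8.42×10⁴ W/m²

T = 830.9 °C + 273.15 = 1104.05 K.
Stefan–Boltzmann: I = σT⁴ = 5.670×10⁻⁸ × (1104.05)⁴ = 8.42×10⁴ W/m².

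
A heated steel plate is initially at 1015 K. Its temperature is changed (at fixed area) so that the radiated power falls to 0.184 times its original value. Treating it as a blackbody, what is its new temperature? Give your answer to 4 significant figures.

P ∝ T⁴, so T₂/T₁ = (P₂/P₁)^(1/4) = (0.184)^(1/4) = 0.654944.
T₂ = 1015 × 0.654944 = 664.8 K.

T₂ ≈ 664.8 K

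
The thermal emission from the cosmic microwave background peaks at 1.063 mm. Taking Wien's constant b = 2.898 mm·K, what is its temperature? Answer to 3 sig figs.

Wien's law gives T = b/λ_max = (2.898×10⁻³ m·K)/(1.063×10⁻³ m) = 2.73 K.

T ≈ 2.73 K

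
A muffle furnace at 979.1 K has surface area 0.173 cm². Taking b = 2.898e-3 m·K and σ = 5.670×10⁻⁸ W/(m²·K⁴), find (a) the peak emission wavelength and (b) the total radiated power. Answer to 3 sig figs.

λ_max ≈ 2.96×10³ nm; P ≈ 0.901 W

(a) λ_max = b/T = 2.898×10⁻³/979.1 = 2.960×10⁻⁶ m = 2.96×10³ nm.
Area A = 0.173 cm² = 1.73×10⁻⁵ m².
(b) P = σAT⁴ = 5.670×10⁻⁸×1.73×10⁻⁵×(979.1)⁴ = 0.901 W.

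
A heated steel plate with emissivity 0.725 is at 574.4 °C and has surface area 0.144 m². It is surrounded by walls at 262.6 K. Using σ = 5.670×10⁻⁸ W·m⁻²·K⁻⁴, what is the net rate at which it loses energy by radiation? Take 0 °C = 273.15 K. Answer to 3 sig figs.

Net loss ≈ 3.03×10³ W

T = 574.4 °C + 273.15 = 847.55 K.
Area A = 0.144 m².
Net radiated power P_net = εσA(T⁴ − T₀⁴) = 0.725×5.670×10⁻⁸×0.144×(847.55⁴ − 262.6⁴).
T⁴ − T₀⁴ = 5.16014×10¹¹ − 4.75531×10⁹ = 5.11259×10¹¹ K⁴, so P_net = 3.03×10³ W.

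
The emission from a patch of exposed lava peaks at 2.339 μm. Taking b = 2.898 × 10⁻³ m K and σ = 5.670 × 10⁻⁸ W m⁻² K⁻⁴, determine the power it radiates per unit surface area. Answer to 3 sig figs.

I ≈ 1.34×10⁵ W/m²

Wien's law: T = b/λ_max = 2.898×10⁻³/2.339×10⁻⁶ = 1238.99 K.
Then I = σT⁴ = 5.670×10⁻⁸×(1238.99)⁴ = 1.34×10⁵ W/m².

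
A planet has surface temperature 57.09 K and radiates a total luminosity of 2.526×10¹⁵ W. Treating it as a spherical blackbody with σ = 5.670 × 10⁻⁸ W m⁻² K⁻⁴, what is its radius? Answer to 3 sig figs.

L = 4πR²σT⁴ ⇒ R = √(L/(4πσT⁴)).
σT⁴ = 0.602314 W/m², so R = √(2.526×10¹⁵/(4π×0.602314)) = 1.83×10⁷ m.

R ≈ 1.83×10⁷ m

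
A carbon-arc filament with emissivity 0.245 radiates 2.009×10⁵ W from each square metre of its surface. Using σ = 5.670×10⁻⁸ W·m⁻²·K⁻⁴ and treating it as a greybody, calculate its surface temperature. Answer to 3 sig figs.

I = εσT⁴, so T = (I/εσ)^(1/4) = (2.009×10⁵/(0.245×5.670×10⁻⁸))^(1/4) = 1.95×10³ K.

T ≈ 1.95×10³ K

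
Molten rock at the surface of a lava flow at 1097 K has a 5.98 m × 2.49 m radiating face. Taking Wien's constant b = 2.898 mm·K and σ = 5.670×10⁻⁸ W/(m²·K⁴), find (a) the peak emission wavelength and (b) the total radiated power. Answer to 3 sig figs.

λ_max ≈ 2.64×10³ nm; P ≈ 1.22×10⁶ W

(a) λ_max = b/T = 2.898×10⁻³/1097 = 2.642×10⁻⁶ m = 2.64×10³ nm.
Area A = 5.98 × 2.49 = 14.8902 m².
(b) P = σAT⁴ = 5.670×10⁻⁸×14.8902×(1097)⁴ = 1.22×10⁶ W.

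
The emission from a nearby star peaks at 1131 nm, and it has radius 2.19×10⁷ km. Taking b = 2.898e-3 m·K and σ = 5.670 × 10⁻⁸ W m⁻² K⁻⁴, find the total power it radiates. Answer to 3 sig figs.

Wien's law: T = b/λ_max = 2.898×10⁻³/1.131×10⁻⁶ = 2562.33 K.
Surface area A = 4πR² = 4π(2.19×10¹⁰ m)² = 6.02696×10²¹ m².
Then P = σAT⁴ = 5.670×10⁻⁸×6.02696×10²¹×(2562.33)⁴ = 1.47×10²⁸ W.

P ≈ 1.47×10²⁸ W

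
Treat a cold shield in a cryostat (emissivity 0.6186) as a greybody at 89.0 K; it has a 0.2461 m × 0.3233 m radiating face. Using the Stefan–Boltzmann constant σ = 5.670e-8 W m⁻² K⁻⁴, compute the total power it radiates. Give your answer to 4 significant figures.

Area A = 0.2461 × 0.3233 = 0.0795641 m².
P = εσAT⁴ = 0.6186 × 5.670×10⁻⁸ × 0.0795641 × (89.0)⁴ = 0.1751 W.

P ≈ 0.1751 W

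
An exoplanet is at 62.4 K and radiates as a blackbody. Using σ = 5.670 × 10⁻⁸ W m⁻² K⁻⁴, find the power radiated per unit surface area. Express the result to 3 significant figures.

Stefan–Boltzmann: I = σT⁴ = 5.670×10⁻⁸ × (62.4)⁴ = 0.860 W/m².

I ≈ 0.860 W/m²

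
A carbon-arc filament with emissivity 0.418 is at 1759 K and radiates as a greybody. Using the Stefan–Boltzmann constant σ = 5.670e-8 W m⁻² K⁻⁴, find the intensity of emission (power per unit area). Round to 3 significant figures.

I ≈ 2.27×10⁵ W/m²

Stefan–Boltzmann: I = εσT⁴ = 0.418 × 5.670×10⁻⁸ × (1759)⁴ = 2.27×10⁵ W/m².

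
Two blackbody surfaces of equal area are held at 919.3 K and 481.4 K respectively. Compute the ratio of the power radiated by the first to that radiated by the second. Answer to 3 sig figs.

With equal areas, P₁/P₂ = (T₁/T₂)⁴ = (919.3/481.4)⁴ = 13.3.

P₁/P₂ ≈ 13.3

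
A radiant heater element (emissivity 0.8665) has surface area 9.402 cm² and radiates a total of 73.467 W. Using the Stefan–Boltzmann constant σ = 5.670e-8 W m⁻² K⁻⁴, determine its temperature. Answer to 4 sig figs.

T ≈ 1123 K

Area A = 9.402 cm² = 9.402×10⁻⁴ m².
P = εσAT⁴ ⇒ T = (P/(εσA))^(1/4) = (73.467/(0.8665×5.670×10⁻⁸×9.402×10⁻⁴))^(1/4) = 1123 K.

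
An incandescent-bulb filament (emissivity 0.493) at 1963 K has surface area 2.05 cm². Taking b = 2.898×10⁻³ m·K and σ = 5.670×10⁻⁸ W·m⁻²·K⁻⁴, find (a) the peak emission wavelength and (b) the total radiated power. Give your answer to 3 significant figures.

(a) λ_max = b/T = 2.898×10⁻³/1963 = 1.476×10⁻⁶ m = 1.48×10³ nm.
Area A = 2.05 cm² = 2.05×10⁻⁴ m².
(b) P = εσAT⁴ = 0.493×5.670×10⁻⁸×2.05×10⁻⁴×(1963)⁴ = 85.1 W.

λ_max ≈ 1.48×10³ nm; P ≈ 85.1 W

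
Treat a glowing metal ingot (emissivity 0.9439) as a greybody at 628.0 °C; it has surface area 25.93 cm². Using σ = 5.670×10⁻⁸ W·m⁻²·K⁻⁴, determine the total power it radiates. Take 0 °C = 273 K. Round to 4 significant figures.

T = 628.0 °C + 273 = 901.0 K.
Area A = 25.93 cm² = 2.593×10⁻³ m².
P = εσAT⁴ = 0.9439 × 5.670×10⁻⁸ × 2.593×10⁻³ × (901.0)⁴ = 91.46 W.

P ≈ 91.46 W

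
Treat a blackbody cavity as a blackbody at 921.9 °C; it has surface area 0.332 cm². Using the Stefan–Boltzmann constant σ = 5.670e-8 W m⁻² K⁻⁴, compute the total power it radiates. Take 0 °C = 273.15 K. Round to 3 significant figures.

P ≈ 3.84 W

T = 921.9 °C + 273.15 = 1195.05 K.
Area A = 0.332 cm² = 3.32×10⁻⁵ m².
P = σAT⁴ = 5.670×10⁻⁸ × 3.32×10⁻⁵ × (1195.05)⁴ = 3.84 W.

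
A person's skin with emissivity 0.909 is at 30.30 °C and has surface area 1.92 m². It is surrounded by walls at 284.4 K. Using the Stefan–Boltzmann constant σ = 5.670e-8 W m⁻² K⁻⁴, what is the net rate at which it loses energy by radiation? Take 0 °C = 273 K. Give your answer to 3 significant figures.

T = 30.30 °C + 273 = 303.30 K.
Area A = 1.92 m².
Net radiated power P_net = εσA(T⁴ − T₀⁴) = 0.909×5.670×10⁻⁸×1.92×(303.30⁴ − 284.4⁴).
T⁴ − T₀⁴ = 8.46232×10⁹ − 6.54212×10⁹ = 1.92020×10⁹ K⁴, so P_net = 190 W.

Net loss ≈ 190 W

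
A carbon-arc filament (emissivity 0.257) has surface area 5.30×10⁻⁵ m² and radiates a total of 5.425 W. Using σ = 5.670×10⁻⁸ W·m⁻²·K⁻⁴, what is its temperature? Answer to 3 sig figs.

Area A = 5.30×10⁻⁵ m².
P = εσAT⁴ ⇒ T = (P/(εσA))^(1/4) = (5.425/(0.257×5.670×10⁻⁸×5.30×10⁻⁵))^(1/4) = 1.63×10³ K.

T ≈ 1.63×10³ K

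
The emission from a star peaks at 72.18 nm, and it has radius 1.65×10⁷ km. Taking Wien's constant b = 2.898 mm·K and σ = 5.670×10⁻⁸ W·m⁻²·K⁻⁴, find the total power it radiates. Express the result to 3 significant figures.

Wien's law: T = b/λ_max = 2.898×10⁻³/7.218×10⁻⁸ = 40149.6 K.
Surface area A = 4πR² = 4π(1.65×10¹⁰ m)² = 3.42119×10²¹ m².
Then P = σAT⁴ = 5.670×10⁻⁸×3.42119×10²¹×(40149.6)⁴ = 5.04×10³² W.

P ≈ 5.04×10³² W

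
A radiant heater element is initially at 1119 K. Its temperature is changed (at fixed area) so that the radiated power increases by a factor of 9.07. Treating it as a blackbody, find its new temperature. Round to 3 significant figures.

T₂ ≈ 1.94×10³ K

P ∝ T⁴, so T₂/T₁ = (P₂/P₁)^(1/4) = (9.07)^(1/4) = 1.73541.
T₂ = 1119 × 1.73541 = 1.94×10³ K.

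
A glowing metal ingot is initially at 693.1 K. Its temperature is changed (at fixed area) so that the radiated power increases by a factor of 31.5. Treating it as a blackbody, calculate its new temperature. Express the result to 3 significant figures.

P ∝ T⁴, so T₂/T₁ = (P₂/P₁)^(1/4) = (31.5)^(1/4) = 2.36907.
T₂ = 693.1 × 2.36907 = 1.64×10³ K.

T₂ ≈ 1.64×10³ K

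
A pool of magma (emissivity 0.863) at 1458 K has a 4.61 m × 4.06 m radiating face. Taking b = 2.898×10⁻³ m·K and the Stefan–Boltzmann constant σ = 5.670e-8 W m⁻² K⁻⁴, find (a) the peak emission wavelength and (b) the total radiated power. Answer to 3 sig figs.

λ_max ≈ 1.99 μm; P ≈ 4.14×10⁶ W

(a) λ_max = b/T = 2.898×10⁻³/1458 = 1.988×10⁻⁶ m = 1.99 μm.
Area A = 4.61 × 4.06 = 18.7166 m².
(b) P = εσAT⁴ = 0.863×5.670×10⁻⁸×18.7166×(1458)⁴ = 4.14×10⁶ W.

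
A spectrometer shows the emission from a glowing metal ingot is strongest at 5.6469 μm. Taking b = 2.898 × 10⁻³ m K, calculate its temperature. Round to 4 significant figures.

Wien's law gives T = b/λ_max = (2.898×10⁻³ m·K)/(5.6469×10⁻⁶ m) = 513.2 K.

T ≈ 513.2 K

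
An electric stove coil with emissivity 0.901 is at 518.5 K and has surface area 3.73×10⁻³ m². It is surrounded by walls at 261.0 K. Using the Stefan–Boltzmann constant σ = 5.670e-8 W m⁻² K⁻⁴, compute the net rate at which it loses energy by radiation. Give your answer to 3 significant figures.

Area A = 3.73×10⁻³ m².
Net radiated power P_net = εσA(T⁴ − T₀⁴) = 0.901×5.670×10⁻⁸×3.73×10⁻³×(518.5⁴ − 261.0⁴).
T⁴ − T₀⁴ = 7.22762×10¹⁰ − 4.64047×10⁹ = 6.76357×10¹⁰ K⁴, so P_net = 12.9 W.

Net loss ≈ 12.9 W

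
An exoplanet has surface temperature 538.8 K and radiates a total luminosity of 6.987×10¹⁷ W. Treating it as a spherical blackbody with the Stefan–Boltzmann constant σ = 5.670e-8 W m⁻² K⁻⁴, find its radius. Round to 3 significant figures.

R ≈ 3.41×10⁶ m

L = 4πR²σT⁴ ⇒ R = √(L/(4πσT⁴)).
σT⁴ = 4778.52 W/m², so R = √(6.987×10¹⁷/(4π×4778.52)) = 3.41×10⁶ m.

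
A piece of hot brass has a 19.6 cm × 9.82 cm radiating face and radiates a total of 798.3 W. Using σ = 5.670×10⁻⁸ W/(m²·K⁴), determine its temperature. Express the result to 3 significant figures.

Area A = 0.196 × 0.0982 = 0.0192472 m².
P = σAT⁴ ⇒ T = (P/(σA))^(1/4) = (798.3/(5.670×10⁻⁸×0.0192472))^(1/4) = 925 K.

T ≈ 925 K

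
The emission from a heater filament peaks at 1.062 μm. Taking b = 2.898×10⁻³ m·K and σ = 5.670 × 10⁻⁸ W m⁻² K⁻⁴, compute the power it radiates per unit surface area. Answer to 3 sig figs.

Wien's law: T = b/λ_max = 2.898×10⁻³/1.062×10⁻⁶ = 2728.81 K.
Then I = σT⁴ = 5.670×10⁻⁸×(2728.81)⁴ = 3.14×10⁶ W/m².

I ≈ 3.14×10⁶ W/m²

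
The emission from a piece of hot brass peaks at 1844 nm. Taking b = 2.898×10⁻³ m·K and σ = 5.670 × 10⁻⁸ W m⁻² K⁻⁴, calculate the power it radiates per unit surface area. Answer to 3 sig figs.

Wien's law: T = b/λ_max = 2.898×10⁻³/1.844×10⁻⁶ = 1571.58 K.
Then I = σT⁴ = 5.670×10⁻⁸×(1571.58)⁴ = 3.46×10⁵ W/m².

I ≈ 3.46×10⁵ W/m²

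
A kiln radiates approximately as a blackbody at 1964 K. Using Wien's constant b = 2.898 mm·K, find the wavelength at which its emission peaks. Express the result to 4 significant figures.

Wien's displacement law: λ_max = b/T = (2.898×10⁻³ m·K)/(1964 K) = 1.4756×10⁻⁶ m.
That is 1.476 μm, in the infrared range.

λ_max ≈ 1.476 μm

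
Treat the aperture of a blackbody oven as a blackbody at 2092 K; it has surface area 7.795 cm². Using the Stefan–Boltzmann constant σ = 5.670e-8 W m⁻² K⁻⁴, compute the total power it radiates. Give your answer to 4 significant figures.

Area A = 7.795 cm² = 7.795×10⁻⁴ m².
P = σAT⁴ = 5.670×10⁻⁸ × 7.795×10⁻⁴ × (2092)⁴ = 846.5 W.

P ≈ 846.5 W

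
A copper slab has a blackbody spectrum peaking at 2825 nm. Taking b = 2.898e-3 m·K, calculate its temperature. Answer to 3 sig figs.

Wien's law gives T = b/λ_max = (2.898×10⁻³ m·K)/(2.825×10⁻⁶ m) = 1.03×10³ K.

T ≈ 1.03×10³ K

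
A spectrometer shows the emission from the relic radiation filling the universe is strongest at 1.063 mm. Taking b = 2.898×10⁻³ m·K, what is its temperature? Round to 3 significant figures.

T ≈ 2.73 K

Wien's law gives T = b/λ_max = (2.898×10⁻³ m·K)/(1.063×10⁻³ m) = 2.73 K.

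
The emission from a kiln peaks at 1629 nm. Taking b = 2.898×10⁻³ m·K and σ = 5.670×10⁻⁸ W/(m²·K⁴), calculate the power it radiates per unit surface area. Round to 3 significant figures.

Wien's law: T = b/λ_max = 2.898×10⁻³/1.629×10⁻⁶ = 1779.01 K.
Then I = σT⁴ = 5.670×10⁻⁸×(1779.01)⁴ = 5.68×10⁵ W/m².

I ≈ 5.68×10⁵ W/m²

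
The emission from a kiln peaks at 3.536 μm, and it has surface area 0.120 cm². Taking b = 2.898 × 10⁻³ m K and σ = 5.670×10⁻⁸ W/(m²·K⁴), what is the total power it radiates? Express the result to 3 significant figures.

P ≈ 0.307 W

Wien's law: T = b/λ_max = 2.898×10⁻³/3.536×10⁻⁶ = 819.570 K.
Area A = 0.120 cm² = 1.20×10⁻⁵ m².
Then P = σAT⁴ = 5.670×10⁻⁸×1.20×10⁻⁵×(819.570)⁴ = 0.307 W.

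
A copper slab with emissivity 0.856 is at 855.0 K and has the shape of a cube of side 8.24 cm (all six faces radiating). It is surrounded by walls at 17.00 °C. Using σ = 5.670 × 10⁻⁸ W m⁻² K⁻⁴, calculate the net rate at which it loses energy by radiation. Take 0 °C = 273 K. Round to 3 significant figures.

Net loss ≈ 1.04×10³ W

Surroundings: T = 17.00 °C + 273 = 290.00 K.
Area A = 6s² = 6×(0.0824 m)² = 0.0407386 m².
Net radiated power P_net = εσA(T⁴ − T₀⁴) = 0.856×5.670×10⁻⁸×0.0407386×(855.0⁴ − 290.00⁴).
T⁴ − T₀⁴ = 5.34398×10¹¹ − 7.07281×10⁹ = 5.27325×10¹¹ K⁴, so P_net = 1.04×10³ W.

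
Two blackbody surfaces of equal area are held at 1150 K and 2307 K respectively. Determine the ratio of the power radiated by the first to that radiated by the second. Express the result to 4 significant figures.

P₁/P₂ ≈ 0.06174

With equal areas, P₁/P₂ = (T₁/T₂)⁴ = (1150/2307)⁴ = 0.06174.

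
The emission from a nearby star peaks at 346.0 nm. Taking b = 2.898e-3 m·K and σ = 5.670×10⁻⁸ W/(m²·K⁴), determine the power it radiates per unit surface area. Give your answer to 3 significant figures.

I ≈ 2.79×10⁸ W/m²

Wien's law: T = b/λ_max = 2.898×10⁻³/3.460×10⁻⁷ = 8375.72 K.
Then I = σT⁴ = 5.670×10⁻⁸×(8375.72)⁴ = 2.79×10⁸ W/m².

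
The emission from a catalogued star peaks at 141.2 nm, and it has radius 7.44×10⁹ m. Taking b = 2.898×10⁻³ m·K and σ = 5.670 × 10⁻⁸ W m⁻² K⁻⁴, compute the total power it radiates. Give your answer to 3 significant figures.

Wien's law: T = b/λ_max = 2.898×10⁻³/1.412×10⁻⁷ = 20524.1 K.
Surface area A = 4πR² = 4π(7.44×10⁹ m)² = 6.95594×10²⁰ m².
Then P = σAT⁴ = 5.670×10⁻⁸×6.95594×10²⁰×(20524.1)⁴ = 7.00×10³⁰ W.

P ≈ 7.00×10³⁰ W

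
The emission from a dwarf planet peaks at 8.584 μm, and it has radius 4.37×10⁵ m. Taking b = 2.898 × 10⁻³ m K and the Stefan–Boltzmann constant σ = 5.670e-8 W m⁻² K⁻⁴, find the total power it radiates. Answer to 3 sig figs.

Wien's law: T = b/λ_max = 2.898×10⁻³/8.584×10⁻⁶ = 337.605 K.
Surface area A = 4πR² = 4π(4.37×10⁵ m)² = 2.39979×10¹² m².
Then P = σAT⁴ = 5.670×10⁻⁸×2.39979×10¹²×(337.605)⁴ = 1.77×10¹⁵ W.

P ≈ 1.77×10¹⁵ W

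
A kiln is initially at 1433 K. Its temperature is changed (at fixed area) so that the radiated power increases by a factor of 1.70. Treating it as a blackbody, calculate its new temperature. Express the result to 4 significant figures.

T₂ ≈ 1636 K

P ∝ T⁴, so T₂/T₁ = (P₂/P₁)^(1/4) = (1.70)^(1/4) = 1.14186.
T₂ = 1433 × 1.14186 = 1636 K.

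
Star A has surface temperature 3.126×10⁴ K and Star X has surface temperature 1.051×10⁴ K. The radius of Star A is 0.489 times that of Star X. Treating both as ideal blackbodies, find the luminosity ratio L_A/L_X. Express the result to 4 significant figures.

L ∝ R²T⁴, so L_A/L_X = (R_A/R_X)²(T_A/T_X)⁴ = (0.489)² × (3.126×10⁴/1.051×10⁴)⁴ = 0.239121 × 78.2609 = 18.71.

L_A/L_X ≈ 18.71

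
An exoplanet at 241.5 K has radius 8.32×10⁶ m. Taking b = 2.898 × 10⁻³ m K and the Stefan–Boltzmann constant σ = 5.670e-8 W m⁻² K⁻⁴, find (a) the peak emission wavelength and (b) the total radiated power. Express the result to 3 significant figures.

(a) λ_max = b/T = 2.898×10⁻³/241.5 = 1.200×10⁻⁵ m = 12.0 μm.
Surface area A = 4πR² = 4π(8.32×10⁶ m)² = 8.69874×10¹⁴ m².
(b) P = σAT⁴ = 5.670×10⁻⁸×8.69874×10¹⁴×(241.5)⁴ = 1.68×10¹⁷ W.

λ_max ≈ 12.0 μm; P ≈ 1.68×10¹⁷ W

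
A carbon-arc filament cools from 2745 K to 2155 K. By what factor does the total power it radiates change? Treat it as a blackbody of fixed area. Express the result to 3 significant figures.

P₂/P₁ ≈ 0.380

P ∝ T⁴, so P₂/P₁ = (T₂/T₁)⁴ = (2155/2745)⁴ = (0.785064)⁴ = 0.380.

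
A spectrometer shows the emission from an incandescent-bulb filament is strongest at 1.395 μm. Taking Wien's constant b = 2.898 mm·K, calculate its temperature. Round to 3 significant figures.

T ≈ 2.08×10³ K

Wien's law gives T = b/λ_max = (2.898×10⁻³ m·K)/(1.395×10⁻⁶ m) = 2.08×10³ K.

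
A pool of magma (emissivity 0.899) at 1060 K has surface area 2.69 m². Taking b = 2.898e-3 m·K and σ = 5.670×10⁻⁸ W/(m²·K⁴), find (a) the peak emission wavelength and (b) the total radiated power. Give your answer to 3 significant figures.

λ_max ≈ 2.73 μm; P ≈ 1.73×10⁵ W

(a) λ_max = b/T = 2.898×10⁻³/1060 = 2.734×10⁻⁶ m = 2.73 μm.
Area A = 2.69 m².
(b) P = εσAT⁴ = 0.899×5.670×10⁻⁸×2.69×(1060)⁴ = 1.73×10⁵ W.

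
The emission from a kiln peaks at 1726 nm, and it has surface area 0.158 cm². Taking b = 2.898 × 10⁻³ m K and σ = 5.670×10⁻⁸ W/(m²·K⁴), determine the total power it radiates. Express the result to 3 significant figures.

Wien's law: T = b/λ_max = 2.898×10⁻³/1.726×10⁻⁶ = 1679.03 K.
Area A = 0.158 cm² = 1.58×10⁻⁵ m².
Then P = σAT⁴ = 5.670×10⁻⁸×1.58×10⁻⁵×(1679.03)⁴ = 7.12 W.

P ≈ 7.12 W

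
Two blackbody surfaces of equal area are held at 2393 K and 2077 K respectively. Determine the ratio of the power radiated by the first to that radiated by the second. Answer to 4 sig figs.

P₁/P₂ ≈ 1.762

With equal areas, P₁/P₂ = (T₁/T₂)⁴ = (2393/2077)⁴ = 1.762.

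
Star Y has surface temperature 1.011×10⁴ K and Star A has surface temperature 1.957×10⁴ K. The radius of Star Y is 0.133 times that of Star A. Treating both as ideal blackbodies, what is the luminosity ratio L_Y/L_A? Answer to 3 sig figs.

L ∝ R²T⁴, so L_Y/L_A = (R_Y/R_A)²(T_Y/T_A)⁴ = (0.133)² × (1.011×10⁴/1.957×10⁴)⁴ = 0.017689 × 0.0712265 = 1.26×10⁻³.

L_Y/L_A ≈ 1.26×10⁻³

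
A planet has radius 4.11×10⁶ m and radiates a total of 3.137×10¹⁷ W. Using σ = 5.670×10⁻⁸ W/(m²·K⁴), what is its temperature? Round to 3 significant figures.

T ≈ 402 K

Surface area A = 4πR² = 4π(4.11×10⁶ m)² = 2.12272×10¹⁴ m².
P = σAT⁴ ⇒ T = (P/(σA))^(1/4) = (3.137×10¹⁷/(5.670×10⁻⁸×2.12272×10¹⁴))^(1/4) = 402 K.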